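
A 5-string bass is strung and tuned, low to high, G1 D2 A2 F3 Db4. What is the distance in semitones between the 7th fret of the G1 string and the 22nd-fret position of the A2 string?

29 semitones

G1 at fret 7 → D2 (MIDI 38); A2 at fret 22 → G4 (MIDI 67).
38 − 67 = -29, so the two pitches are 29 semitones apart, with G4 the higher.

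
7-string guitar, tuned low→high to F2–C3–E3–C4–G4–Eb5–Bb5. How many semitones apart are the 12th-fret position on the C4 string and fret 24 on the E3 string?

4 semitones

C4 at fret 12 → C5 (MIDI 72); E3 at fret 24 → E5 (MIDI 76).
72 − 76 = -4, so the two pitches are 4 semitones apart, with E5 the higher.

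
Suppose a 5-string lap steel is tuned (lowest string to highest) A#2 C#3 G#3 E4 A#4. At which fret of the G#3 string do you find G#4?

G#4 is 12 semitones above the open G#3 (G#–A–A#–B–…–F#–G–G#), so it sits at fret 12.

12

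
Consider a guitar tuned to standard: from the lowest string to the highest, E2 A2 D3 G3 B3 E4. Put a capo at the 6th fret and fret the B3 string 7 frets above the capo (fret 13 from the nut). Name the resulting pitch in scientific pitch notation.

The capo raises the open B3 by 6 semitones to F4; fretting 7 more gives B3 + 6 + 7 = B3 + 13 semitones = C5.

C5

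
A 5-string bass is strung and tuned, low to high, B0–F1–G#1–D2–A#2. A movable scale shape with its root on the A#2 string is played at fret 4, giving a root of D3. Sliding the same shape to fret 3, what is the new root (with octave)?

Moving from fret 4 to fret 3 shifts the root by -1 semitone.
D3 down 1 semitone is C#3.

C#3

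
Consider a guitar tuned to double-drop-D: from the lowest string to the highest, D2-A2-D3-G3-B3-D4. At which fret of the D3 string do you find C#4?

C#4 is 11 semitones above the open D3 (D–D#–E–F–…–B–C–C#), so it sits at fret 11.

11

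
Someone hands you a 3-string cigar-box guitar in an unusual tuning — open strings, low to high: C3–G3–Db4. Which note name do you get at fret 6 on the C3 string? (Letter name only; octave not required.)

C3 is MIDI 48. Adding 6 gives 54; 54 mod 12 = 6, i.e. Gb.
(Equivalently spelled F#.)

Gb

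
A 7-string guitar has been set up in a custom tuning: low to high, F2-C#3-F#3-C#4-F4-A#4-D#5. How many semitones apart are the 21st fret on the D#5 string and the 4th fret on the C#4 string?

31 semitones

D#5 at fret 21 → C7 (MIDI 96); C#4 at fret 4 → F4 (MIDI 65).
96 − 65 = 31, so the two pitches are 31 semitones apart, with C7 the higher.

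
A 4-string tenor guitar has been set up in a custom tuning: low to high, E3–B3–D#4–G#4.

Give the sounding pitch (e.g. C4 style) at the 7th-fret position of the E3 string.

B3

E3 is MIDI 52. Adding 7 gives 59, which is B3.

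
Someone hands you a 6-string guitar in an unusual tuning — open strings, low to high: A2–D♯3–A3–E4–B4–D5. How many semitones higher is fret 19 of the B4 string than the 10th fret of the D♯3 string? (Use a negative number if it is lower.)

29 semitones

B4 at fret 19 → F♯6 (MIDI 90); D♯3 at fret 10 → C♯4 (MIDI 61).
90 − 61 = 29, so the two pitches are 29 semitones apart.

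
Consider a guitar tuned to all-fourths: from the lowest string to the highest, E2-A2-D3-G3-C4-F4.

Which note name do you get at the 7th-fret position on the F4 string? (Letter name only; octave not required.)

C

F4 is MIDI 65. Adding 7 gives 72; 72 mod 12 = 0, i.e. C.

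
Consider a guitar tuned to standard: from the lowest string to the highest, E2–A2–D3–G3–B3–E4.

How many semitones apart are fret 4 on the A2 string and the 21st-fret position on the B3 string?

31 semitones

A2 at fret 4 → C#3 (MIDI 49); B3 at fret 21 → G#5 (MIDI 80).
49 − 80 = -31, so the two pitches are 31 semitones apart, with G#5 the higher.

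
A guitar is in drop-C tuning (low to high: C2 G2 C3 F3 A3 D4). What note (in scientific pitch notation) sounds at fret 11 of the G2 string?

F#3

The open G2 string plus 11 semitones: G–G#–A–A#–…–E–F–F#.
The walk passes from B into C once, so the octave number goes from 2 to 3.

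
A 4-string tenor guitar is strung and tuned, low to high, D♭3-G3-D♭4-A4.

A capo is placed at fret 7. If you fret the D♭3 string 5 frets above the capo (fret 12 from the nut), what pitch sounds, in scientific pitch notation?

The capo raises the open D♭3 by 7 semitones to A♭3; fretting 5 more gives D♭3 + 7 + 5 = D♭3 + 12 semitones = D♭4.

D♭4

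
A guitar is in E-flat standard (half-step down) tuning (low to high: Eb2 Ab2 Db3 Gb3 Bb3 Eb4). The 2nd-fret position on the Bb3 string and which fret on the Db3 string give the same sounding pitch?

Fret 2 on Bb3 is MIDI 58 + 2 = 60 (C4). On the Db3 string (open MIDI 49), that pitch is 60 − 49 = fret 11.

11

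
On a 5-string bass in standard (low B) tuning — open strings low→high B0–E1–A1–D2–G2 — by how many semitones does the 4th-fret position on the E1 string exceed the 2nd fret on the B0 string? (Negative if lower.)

7 semitones

E1 at fret 4 → G#1 (MIDI 32); B0 at fret 2 → C#1 (MIDI 25).
32 − 25 = 7, so the two pitches are 7 semitones apart.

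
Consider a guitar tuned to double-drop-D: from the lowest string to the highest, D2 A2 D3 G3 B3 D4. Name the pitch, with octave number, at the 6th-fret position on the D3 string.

Each fret is one semitone, so D3 + 6 = G♯3.
(Equivalently spelled A♭3.)

G♯3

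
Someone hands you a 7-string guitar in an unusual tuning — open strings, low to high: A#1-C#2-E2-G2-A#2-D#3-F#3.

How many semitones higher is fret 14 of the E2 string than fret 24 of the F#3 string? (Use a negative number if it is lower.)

E2 at fret 14 → F#3 (MIDI 54); F#3 at fret 24 → F#5 (MIDI 78).
54 − 78 = -24, so the two pitches are 24 semitones apart.

-24 semitones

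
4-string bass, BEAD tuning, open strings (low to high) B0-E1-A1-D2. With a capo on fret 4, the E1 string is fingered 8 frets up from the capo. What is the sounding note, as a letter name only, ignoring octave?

The capo raises the open E1 by 4 semitones to G♯1; fretting 8 more gives E1 + 4 + 8 = E1 + 12 semitones, landing on E.

E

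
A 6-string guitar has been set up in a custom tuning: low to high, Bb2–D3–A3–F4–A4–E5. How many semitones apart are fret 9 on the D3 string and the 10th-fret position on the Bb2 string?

D3 at fret 9 → B3 (MIDI 59); Bb2 at fret 10 → Ab3 (MIDI 56).
59 − 56 = 3, so the two pitches are 3 semitones apart, with B3 the higher.

3 semitones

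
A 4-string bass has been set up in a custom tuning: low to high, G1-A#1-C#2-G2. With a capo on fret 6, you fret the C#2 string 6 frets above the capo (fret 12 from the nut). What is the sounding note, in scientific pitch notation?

The capo raises the open C#2 by 6 semitones to G2; fretting 6 more gives C#2 + 6 + 6 = C#2 + 12 semitones = C#3.
(Also written Db.)

C#3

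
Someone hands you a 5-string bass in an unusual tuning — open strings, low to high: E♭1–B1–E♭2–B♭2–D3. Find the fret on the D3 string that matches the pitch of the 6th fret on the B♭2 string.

Fret 6 on B♭2 is MIDI 46 + 6 = 52 (E3). On the D3 string (open MIDI 50), that pitch is 52 − 50 = fret 2.

2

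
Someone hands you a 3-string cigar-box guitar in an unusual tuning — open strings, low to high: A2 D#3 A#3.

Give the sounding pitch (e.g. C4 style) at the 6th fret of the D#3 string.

The open D#3 string plus 6 semitones: D#–E–F–F#–G–G#–A.
No B→C boundary is crossed, so the octave stays at 3.

A3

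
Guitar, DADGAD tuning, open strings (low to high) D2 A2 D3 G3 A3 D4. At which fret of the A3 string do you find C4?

C4 is 3 semitones above the open A3 (A–A#–B–C), so it sits at fret 3.

3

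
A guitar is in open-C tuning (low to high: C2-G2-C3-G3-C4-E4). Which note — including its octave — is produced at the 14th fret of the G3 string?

A4

Each fret is one semitone, so G3 + 14 = A4.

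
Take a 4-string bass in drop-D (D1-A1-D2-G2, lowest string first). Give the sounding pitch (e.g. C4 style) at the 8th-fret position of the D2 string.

A#2

D2 is MIDI 38. Adding 8 gives 46, which is A#2.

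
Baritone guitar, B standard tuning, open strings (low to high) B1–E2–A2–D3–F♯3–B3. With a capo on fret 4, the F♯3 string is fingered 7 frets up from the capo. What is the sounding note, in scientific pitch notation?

The capo raises the open F♯3 by 4 semitones to A♯3; fretting 7 more gives F♯3 + 4 + 7 = F♯3 + 11 semitones = F4.

F4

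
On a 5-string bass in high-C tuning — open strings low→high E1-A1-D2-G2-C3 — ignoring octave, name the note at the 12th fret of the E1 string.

The open E1 string plus 12 semitones: E–F–F#–G–…–D–D#–E.

E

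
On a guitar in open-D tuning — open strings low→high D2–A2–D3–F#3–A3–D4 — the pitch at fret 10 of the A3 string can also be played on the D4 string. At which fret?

A3 at fret 10 is A3 + 10 semitones = G4.
The open D4 string is 5 semitones above the open A3, so the same pitch on the D4 string lies at fret 10 − 5 = 5.

5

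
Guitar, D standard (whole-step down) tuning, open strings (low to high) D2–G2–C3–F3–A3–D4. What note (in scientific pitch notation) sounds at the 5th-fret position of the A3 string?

D4

The open A3 string plus 5 semitones: A–A#–B–C–C#–D.
The walk passes from B into C once, so the octave number goes from 3 to 4.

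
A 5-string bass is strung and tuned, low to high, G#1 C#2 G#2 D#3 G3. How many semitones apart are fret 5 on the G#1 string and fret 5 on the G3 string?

23 semitones

G#1 at fret 5 → C#2 (MIDI 37); G3 at fret 5 → C4 (MIDI 60).
37 − 60 = -23, so the two pitches are 23 semitones apart, with C4 the higher.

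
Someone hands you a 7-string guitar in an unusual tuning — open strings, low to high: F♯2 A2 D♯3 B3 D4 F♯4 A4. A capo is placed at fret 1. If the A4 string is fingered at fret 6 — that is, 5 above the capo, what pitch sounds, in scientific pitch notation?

D♯5

The capo raises the open A4 by 1 semitone to A♯4; fretting 5 more gives A4 + 1 + 5 = A4 + 6 semitones = D♯5.
(Also written E♭.)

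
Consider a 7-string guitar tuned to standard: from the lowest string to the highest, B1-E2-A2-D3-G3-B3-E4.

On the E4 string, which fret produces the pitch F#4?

F#4 is 2 semitones above the open E4 (E–F–F#), so it sits at fret 2.

2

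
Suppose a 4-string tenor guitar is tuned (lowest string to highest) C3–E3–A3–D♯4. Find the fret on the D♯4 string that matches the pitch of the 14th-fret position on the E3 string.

3

Fret 14 on E3 is MIDI 52 + 14 = 66 (F♯4). On the D♯4 string (open MIDI 63), that pitch is 66 − 63 = fret 3.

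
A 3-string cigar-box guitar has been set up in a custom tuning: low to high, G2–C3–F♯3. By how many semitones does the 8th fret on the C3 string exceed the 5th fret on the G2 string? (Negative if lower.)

C3 at fret 8 → G♯3 (MIDI 56); G2 at fret 5 → C3 (MIDI 48).
56 − 48 = 8, so the two pitches are 8 semitones apart.

8 semitones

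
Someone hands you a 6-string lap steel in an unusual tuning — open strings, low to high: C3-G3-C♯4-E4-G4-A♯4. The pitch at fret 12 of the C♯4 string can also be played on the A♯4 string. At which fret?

C♯4 at fret 12 is C♯4 + 12 semitones = C♯5.
The open A♯4 string is 9 semitones above the open C♯4, so the same pitch on the A♯4 string lies at fret 12 − 9 = 3.

3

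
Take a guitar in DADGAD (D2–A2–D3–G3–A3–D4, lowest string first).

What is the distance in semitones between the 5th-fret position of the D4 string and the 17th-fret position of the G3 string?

5 semitones

D4 at fret 5 → G4 (MIDI 67); G3 at fret 17 → C5 (MIDI 72).
67 − 72 = -5, so the two pitches are 5 semitones apart, with C5 the higher.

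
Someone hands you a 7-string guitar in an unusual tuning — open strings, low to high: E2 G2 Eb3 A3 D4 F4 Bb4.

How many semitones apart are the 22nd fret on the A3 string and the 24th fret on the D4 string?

A3 at fret 22 → G5 (MIDI 79); D4 at fret 24 → D6 (MIDI 86).
79 − 86 = -7, so the two pitches are 7 semitones apart, with D6 the higher.

7 semitones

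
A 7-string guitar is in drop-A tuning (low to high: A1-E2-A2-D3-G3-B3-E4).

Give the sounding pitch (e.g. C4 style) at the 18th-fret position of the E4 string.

A♯5

The open E4 string plus 18 semitones: E–F–F#–G–…–G#–A–A#.
The walk passes from B into C once, so the octave number goes from 4 to 5.
(Equivalently spelled B♭5.)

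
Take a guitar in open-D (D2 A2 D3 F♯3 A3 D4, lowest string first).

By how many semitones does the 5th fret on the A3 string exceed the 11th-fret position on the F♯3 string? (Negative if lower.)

A3 at fret 5 → D4 (MIDI 62); F♯3 at fret 11 → F4 (MIDI 65).
62 − 65 = -3, so the two pitches are 3 semitones apart.

-3 semitones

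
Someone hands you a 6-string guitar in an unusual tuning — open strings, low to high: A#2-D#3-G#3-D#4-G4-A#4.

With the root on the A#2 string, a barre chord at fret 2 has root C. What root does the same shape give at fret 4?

Moving from fret 2 to fret 4 shifts the root by 2 semitones.
C up 2 semitones is D.

D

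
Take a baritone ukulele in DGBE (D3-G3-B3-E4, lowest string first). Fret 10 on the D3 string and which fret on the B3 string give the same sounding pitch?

D3 at fret 10 is D3 + 10 semitones = C4.
The open B3 string is 9 semitones above the open D3, so the same pitch on the B3 string lies at fret 10 − 9 = 1.

1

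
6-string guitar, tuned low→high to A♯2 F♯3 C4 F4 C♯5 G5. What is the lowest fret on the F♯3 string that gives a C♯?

From F♯3, count semitones up the chromatic scale until reaching C♯: F#–G–G#–A–A#–B–C–C# — 7 steps.

7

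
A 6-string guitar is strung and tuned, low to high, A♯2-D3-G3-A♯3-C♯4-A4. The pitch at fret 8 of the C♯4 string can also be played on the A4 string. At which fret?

C♯4 at fret 8 is C♯4 + 8 semitones = A4.
The open A4 string is 8 semitones above the open C♯4, so the same pitch on the A4 string lies at fret 8 − 8 = 0.

0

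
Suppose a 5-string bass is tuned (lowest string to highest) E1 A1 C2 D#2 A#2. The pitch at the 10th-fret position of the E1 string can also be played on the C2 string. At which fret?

2

E1 at fret 10 is E1 + 10 semitones = D2.
The open C2 string is 8 semitones above the open E1, so the same pitch on the C2 string lies at fret 10 − 8 = 2.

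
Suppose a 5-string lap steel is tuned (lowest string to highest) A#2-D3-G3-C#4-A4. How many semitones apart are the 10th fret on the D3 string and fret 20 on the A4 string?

D3 at fret 10 → C4 (MIDI 60); A4 at fret 20 → F6 (MIDI 89).
60 − 89 = -29, so the two pitches are 29 semitones apart, with F6 the higher.

29 semitones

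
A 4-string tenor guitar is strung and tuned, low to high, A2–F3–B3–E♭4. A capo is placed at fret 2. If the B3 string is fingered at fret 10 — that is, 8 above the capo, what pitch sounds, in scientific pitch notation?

A4

The capo raises the open B3 by 2 semitones to D♭4; fretting 8 more gives B3 + 2 + 8 = B3 + 10 semitones = A4.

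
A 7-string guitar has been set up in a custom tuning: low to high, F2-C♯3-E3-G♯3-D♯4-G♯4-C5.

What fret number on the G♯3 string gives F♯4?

10

F♯4 is 10 semitones above the open G♯3 (G#–A–A#–B–…–E–F–F#), so it sits at fret 10.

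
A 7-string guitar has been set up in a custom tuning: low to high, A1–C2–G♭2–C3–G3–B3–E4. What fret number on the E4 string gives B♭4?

B♭4 is 6 semitones above the open E4 (E–F–Gb–G–Ab–A–Bb), so it sits at fret 6.

6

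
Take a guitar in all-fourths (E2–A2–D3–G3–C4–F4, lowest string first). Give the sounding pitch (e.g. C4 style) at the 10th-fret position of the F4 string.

D#5

The open F4 string plus 10 semitones: F–F#–G–G#–…–C#–D–D#.
The walk passes from B into C once, so the octave number goes from 4 to 5.
(Equivalently spelled Eb5.)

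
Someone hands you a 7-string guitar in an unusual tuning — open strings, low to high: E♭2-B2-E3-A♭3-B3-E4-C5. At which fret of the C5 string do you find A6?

A6 is 21 semitones above the open C5 (C–Db–D–Eb–…–G–Ab–A), so it sits at fret 21.

21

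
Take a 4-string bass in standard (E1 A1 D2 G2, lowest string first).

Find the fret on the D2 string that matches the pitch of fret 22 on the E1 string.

E1 at fret 22 is E1 + 22 semitones = D3.
The open D2 string is 10 semitones above the open E1, so the same pitch on the D2 string lies at fret 22 − 10 = 12.

12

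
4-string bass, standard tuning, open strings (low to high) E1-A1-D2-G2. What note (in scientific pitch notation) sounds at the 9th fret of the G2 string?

E3

G2 is MIDI 43. Adding 9 gives 52, which is E3.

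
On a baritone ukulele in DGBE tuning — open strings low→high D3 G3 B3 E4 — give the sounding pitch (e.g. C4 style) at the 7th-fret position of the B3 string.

F♯4

Each fret is one semitone, so B3 + 7 = F♯4.
(Equivalently spelled G♭4.)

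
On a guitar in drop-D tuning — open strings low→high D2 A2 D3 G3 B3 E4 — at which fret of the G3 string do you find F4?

10

F4 is 10 semitones above the open G3 (G–G#–A–A#–…–D#–E–F), so it sits at fret 10.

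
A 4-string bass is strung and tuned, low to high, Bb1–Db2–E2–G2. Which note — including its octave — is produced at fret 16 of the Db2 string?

F3

Each fret is one semitone, so Db2 + 16 = F3.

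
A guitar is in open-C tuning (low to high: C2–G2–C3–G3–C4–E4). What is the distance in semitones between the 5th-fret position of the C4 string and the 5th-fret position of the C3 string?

12 semitones

C4 at fret 5 → F4 (MIDI 65); C3 at fret 5 → F3 (MIDI 53).
65 − 53 = 12, so the two pitches are 12 semitones apart, with F4 the higher.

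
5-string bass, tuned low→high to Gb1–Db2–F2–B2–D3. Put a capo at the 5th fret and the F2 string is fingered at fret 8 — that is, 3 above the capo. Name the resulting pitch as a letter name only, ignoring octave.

The capo raises the open F2 by 5 semitones to Bb2; fretting 3 more gives F2 + 5 + 3 = F2 + 8 semitones, landing on Db.
(Also written C#.)

Db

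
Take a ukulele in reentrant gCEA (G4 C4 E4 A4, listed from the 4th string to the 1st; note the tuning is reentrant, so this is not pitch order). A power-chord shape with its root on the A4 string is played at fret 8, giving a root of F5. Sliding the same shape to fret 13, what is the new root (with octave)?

Moving from fret 8 to fret 13 shifts the root by 5 semitones.
F5 up 5 semitones is A#5.

A#5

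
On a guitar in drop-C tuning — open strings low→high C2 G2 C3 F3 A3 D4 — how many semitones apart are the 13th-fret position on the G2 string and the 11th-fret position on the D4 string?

G2 at fret 13 → G#3 (MIDI 56); D4 at fret 11 → C#5 (MIDI 73).
56 − 73 = -17, so the two pitches are 17 semitones apart, with C#5 the higher.

17 semitones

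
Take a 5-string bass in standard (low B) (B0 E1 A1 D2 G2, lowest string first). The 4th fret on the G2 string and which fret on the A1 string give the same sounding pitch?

14

Fret 4 on G2 is MIDI 43 + 4 = 47 (B2). On the A1 string (open MIDI 33), that pitch is 47 − 33 = fret 14.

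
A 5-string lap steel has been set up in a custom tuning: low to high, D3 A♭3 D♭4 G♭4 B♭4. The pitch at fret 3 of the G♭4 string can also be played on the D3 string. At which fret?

19

Fret 3 on G♭4 is MIDI 66 + 3 = 69 (A4). On the D3 string (open MIDI 50), that pitch is 69 − 50 = fret 19.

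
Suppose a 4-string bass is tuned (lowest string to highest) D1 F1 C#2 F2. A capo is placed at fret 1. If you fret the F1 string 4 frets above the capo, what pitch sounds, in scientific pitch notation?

The capo raises the open F1 by 1 semitone to F#1; fretting 4 more gives F1 + 1 + 4 = F1 + 5 semitones = A#1.

A#1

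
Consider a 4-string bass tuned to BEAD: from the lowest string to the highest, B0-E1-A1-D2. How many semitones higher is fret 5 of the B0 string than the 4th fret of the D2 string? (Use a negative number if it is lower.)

-14 semitones

B0 at fret 5 → E1 (MIDI 28); D2 at fret 4 → F#2 (MIDI 42).
28 − 42 = -14, so the two pitches are 14 semitones apart.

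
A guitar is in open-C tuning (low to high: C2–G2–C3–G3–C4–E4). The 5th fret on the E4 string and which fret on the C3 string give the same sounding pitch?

21

E4 at fret 5 is E4 + 5 semitones = A4.
The open C3 string is 16 semitones below the open E4, so the same pitch on the C3 string lies at fret 5 + 16 = 21.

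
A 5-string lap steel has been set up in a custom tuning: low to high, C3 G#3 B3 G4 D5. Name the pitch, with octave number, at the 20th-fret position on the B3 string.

Each fret is one semitone, so B3 + 20 = G5.

G5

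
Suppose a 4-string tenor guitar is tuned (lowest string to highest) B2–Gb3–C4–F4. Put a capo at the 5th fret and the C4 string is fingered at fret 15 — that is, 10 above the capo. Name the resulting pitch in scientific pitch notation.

The capo raises the open C4 by 5 semitones to F4; fretting 10 more gives C4 + 5 + 10 = C4 + 15 semitones = Eb5.

Eb5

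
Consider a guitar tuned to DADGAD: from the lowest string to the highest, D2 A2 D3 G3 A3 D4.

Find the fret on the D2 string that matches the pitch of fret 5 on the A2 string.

12

A2 at fret 5 is A2 + 5 semitones = D3.
The open D2 string is 7 semitones below the open A2, so the same pitch on the D2 string lies at fret 5 + 7 = 12.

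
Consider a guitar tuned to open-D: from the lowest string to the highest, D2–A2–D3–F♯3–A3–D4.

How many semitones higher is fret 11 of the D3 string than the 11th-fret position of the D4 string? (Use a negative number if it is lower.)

-12 semitones

D3 at fret 11 → C♯4 (MIDI 61); D4 at fret 11 → C♯5 (MIDI 73).
61 − 73 = -12, so the two pitches are 12 semitones apart.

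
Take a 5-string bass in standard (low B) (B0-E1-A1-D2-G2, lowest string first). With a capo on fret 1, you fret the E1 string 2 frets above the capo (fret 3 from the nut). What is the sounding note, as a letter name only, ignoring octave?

The capo raises the open E1 by 1 semitone to F1; fretting 2 more gives E1 + 1 + 2 = E1 + 3 semitones, landing on G.

G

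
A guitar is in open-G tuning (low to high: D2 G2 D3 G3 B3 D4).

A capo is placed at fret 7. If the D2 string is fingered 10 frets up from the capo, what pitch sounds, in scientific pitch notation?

G3

The capo raises the open D2 by 7 semitones to A2; fretting 10 more gives D2 + 7 + 10 = D2 + 17 semitones = G3.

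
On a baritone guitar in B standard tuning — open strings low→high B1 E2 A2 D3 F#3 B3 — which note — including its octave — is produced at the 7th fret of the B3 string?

Each fret is one semitone, so B3 + 7 = F#4.

F#4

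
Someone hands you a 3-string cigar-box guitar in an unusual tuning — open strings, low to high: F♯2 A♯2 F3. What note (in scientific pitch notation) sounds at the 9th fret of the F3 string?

The open F3 string plus 9 semitones: F–F#–G–G#–A–A#–B–C–C#–D.
The walk passes from B into C once, so the octave number goes from 3 to 4.

D4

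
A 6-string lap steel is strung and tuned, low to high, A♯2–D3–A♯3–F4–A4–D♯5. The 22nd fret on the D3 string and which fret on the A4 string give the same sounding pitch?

3

D3 at fret 22 is D3 + 22 semitones = C5.
The open A4 string is 19 semitones above the open D3, so the same pitch on the A4 string lies at fret 22 − 19 = 3.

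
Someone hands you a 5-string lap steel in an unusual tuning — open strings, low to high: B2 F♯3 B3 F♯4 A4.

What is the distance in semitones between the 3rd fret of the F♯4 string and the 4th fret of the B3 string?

F♯4 at fret 3 → A4 (MIDI 69); B3 at fret 4 → D♯4 (MIDI 63).
69 − 63 = 6, so the two pitches are 6 semitones apart, with A4 the higher.

6 semitones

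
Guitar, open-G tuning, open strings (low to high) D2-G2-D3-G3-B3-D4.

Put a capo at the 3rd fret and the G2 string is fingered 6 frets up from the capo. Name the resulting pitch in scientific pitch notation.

E3

The capo raises the open G2 by 3 semitones to A#2; fretting 6 more gives G2 + 3 + 6 = G2 + 9 semitones = E3.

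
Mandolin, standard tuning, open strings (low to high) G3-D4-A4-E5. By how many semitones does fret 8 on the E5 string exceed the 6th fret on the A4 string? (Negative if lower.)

9 semitones

E5 at fret 8 → C6 (MIDI 84); A4 at fret 6 → D#5 (MIDI 75).
84 − 75 = 9, so the two pitches are 9 semitones apart.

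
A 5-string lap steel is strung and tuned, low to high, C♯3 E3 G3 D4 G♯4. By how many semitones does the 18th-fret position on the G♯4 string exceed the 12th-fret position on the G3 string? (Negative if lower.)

G♯4 at fret 18 → D6 (MIDI 86); G3 at fret 12 → G4 (MIDI 67).
86 − 67 = 19, so the two pitches are 19 semitones apart.

19 semitones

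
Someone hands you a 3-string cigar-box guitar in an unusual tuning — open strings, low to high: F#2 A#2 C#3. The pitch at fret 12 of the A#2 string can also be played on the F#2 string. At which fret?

A#2 at fret 12 is A#2 + 12 semitones = A#3.
The open F#2 string is 4 semitones below the open A#2, so the same pitch on the F#2 string lies at fret 12 + 4 = 16.

16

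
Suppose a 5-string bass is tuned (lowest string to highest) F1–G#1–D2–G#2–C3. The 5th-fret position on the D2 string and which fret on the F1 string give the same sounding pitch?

Fret 5 on D2 is MIDI 38 + 5 = 43 (G2). On the F1 string (open MIDI 29), that pitch is 43 − 29 = fret 14.

14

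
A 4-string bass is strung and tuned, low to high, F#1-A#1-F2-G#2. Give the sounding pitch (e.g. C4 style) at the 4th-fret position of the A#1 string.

A#1 is MIDI 34. Adding 4 gives 38, which is D2.

D2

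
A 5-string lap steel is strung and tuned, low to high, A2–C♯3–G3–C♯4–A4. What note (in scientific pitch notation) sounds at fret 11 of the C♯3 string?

C4

Each fret is one semitone, so C♯3 + 11 = C4.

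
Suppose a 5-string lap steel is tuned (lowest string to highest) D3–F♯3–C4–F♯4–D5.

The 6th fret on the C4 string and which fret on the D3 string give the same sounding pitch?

16

Fret 6 on C4 is MIDI 60 + 6 = 66 (F♯4). On the D3 string (open MIDI 50), that pitch is 66 − 50 = fret 16.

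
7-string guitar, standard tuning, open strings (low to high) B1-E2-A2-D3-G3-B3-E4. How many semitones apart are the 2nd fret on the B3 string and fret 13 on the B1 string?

B3 at fret 2 → C#4 (MIDI 61); B1 at fret 13 → C3 (MIDI 48).
61 − 48 = 13, so the two pitches are 13 semitones apart, with C#4 the higher.

13 semitones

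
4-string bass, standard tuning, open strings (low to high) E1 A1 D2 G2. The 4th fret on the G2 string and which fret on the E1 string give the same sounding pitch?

G2 at fret 4 is G2 + 4 semitones = B2.
The open E1 string is 15 semitones below the open G2, so the same pitch on the E1 string lies at fret 4 + 15 = 19.

19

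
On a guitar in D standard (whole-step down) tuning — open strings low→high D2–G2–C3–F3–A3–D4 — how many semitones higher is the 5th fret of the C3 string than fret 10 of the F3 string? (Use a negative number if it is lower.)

-10 semitones

C3 at fret 5 → F3 (MIDI 53); F3 at fret 10 → D♯4 (MIDI 63).
53 − 63 = -10, so the two pitches are 10 semitones apart.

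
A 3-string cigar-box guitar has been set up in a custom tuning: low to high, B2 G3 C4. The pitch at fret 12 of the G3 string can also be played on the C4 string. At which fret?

7

Fret 12 on G3 is MIDI 55 + 12 = 67 (G4). On the C4 string (open MIDI 60), that pitch is 67 − 60 = fret 7.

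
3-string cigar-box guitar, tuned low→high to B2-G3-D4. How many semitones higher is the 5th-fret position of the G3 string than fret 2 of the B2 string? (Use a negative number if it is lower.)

11 semitones

G3 at fret 5 → C4 (MIDI 60); B2 at fret 2 → Db3 (MIDI 49).
60 − 49 = 11, so the two pitches are 11 semitones apart.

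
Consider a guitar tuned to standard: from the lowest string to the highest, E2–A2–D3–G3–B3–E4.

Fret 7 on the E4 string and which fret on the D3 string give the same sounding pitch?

Fret 7 on E4 is MIDI 64 + 7 = 71 (B4). On the D3 string (open MIDI 50), that pitch is 71 − 50 = fret 21.

21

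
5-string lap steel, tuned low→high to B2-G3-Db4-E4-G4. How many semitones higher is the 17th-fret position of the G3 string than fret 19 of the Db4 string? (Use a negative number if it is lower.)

-8 semitones

G3 at fret 17 → C5 (MIDI 72); Db4 at fret 19 → Ab5 (MIDI 80).
72 − 80 = -8, so the two pitches are 8 semitones apart.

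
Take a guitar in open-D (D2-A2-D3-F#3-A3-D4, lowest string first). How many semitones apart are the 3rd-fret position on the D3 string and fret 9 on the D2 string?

D3 at fret 3 → F3 (MIDI 53); D2 at fret 9 → B2 (MIDI 47).
53 − 47 = 6, so the two pitches are 6 semitones apart, with F3 the higher.

6 semitones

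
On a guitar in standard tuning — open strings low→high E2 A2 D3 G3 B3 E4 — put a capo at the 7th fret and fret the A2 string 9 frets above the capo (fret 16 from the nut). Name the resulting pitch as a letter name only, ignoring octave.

C#

The capo raises the open A2 by 7 semitones to E3; fretting 9 more gives A2 + 7 + 9 = A2 + 16 semitones, landing on C#.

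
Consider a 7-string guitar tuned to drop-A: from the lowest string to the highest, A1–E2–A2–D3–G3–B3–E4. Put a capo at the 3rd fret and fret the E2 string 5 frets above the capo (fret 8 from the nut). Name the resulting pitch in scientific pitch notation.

C3

The capo raises the open E2 by 3 semitones to G2; fretting 5 more gives E2 + 3 + 5 = E2 + 8 semitones = C3.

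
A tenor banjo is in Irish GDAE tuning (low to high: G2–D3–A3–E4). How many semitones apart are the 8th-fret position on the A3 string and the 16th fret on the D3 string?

A3 at fret 8 → F4 (MIDI 65); D3 at fret 16 → F#4 (MIDI 66).
65 − 66 = -1, so the two pitches are 1 semitone apart, with F#4 the higher.

1 semitone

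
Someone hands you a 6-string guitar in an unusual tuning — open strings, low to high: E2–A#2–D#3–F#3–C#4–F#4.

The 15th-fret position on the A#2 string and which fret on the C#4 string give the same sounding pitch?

Fret 15 on A#2 is MIDI 46 + 15 = 61 (C#4). On the C#4 string (open MIDI 61), that pitch is 61 − 61 = fret 0.

0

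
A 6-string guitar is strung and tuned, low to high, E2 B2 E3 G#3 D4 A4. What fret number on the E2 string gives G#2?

G#2 is 4 semitones above the open E2 (E–F–F#–G–G#), so it sits at fret 4.

4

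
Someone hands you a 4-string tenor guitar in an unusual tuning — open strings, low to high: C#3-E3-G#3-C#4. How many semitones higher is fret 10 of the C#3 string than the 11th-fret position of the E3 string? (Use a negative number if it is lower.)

C#3 at fret 10 → B3 (MIDI 59); E3 at fret 11 → D#4 (MIDI 63).
59 − 63 = -4, so the two pitches are 4 semitones apart.

-4 semitones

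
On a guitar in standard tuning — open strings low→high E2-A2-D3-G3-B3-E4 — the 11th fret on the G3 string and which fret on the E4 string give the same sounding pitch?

G3 at fret 11 is G3 + 11 semitones = F♯4.
The open E4 string is 9 semitones above the open G3, so the same pitch on the E4 string lies at fret 11 − 9 = 2.

2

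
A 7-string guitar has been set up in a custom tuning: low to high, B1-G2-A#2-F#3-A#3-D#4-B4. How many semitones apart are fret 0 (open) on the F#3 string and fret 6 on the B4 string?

F#3 at fret 0 → F#3 (MIDI 54); B4 at fret 6 → F5 (MIDI 77).
54 − 77 = -23, so the two pitches are 23 semitones apart, with F5 the higher.

23 semitones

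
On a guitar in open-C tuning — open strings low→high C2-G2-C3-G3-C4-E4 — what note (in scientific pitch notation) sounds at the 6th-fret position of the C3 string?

Each fret is one semitone, so C3 + 6 = F#3.

F#3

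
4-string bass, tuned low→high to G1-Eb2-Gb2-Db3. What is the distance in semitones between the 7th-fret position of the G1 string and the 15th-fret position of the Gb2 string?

19 semitones

G1 at fret 7 → D2 (MIDI 38); Gb2 at fret 15 → A3 (MIDI 57).
38 − 57 = -19, so the two pitches are 19 semitones apart, with A3 the higher.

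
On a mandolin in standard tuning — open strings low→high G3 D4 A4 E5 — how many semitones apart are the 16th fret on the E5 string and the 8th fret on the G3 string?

29 semitones

E5 at fret 16 → G#6 (MIDI 92); G3 at fret 8 → D#4 (MIDI 63).
92 − 63 = 29, so the two pitches are 29 semitones apart, with G#6 the higher.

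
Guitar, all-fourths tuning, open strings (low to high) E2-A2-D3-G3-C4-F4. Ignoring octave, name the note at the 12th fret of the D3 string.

Each fret is one semitone, so D3 + 12 = D.

D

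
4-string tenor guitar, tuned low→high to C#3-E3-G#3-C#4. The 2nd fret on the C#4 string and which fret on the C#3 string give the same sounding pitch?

Fret 2 on C#4 is MIDI 61 + 2 = 63 (D#4). On the C#3 string (open MIDI 49), that pitch is 63 − 49 = fret 14.

14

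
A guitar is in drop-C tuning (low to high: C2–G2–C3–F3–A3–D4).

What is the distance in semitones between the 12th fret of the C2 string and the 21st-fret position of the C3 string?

C2 at fret 12 → C3 (MIDI 48); C3 at fret 21 → A4 (MIDI 69).
48 − 69 = -21, so the two pitches are 21 semitones apart, with A4 the higher.

21 semitones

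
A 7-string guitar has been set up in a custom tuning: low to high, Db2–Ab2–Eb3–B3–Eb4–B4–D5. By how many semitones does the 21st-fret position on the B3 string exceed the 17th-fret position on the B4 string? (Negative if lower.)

-8 semitones

B3 at fret 21 → Ab5 (MIDI 80); B4 at fret 17 → E6 (MIDI 88).
80 − 88 = -8, so the two pitches are 8 semitones apart.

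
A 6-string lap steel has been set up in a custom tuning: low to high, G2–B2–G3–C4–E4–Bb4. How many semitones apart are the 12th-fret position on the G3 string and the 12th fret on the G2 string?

12 semitones

G3 at fret 12 → G4 (MIDI 67); G2 at fret 12 → G3 (MIDI 55).
67 − 55 = 12, so the two pitches are 12 semitones apart, with G4 the higher.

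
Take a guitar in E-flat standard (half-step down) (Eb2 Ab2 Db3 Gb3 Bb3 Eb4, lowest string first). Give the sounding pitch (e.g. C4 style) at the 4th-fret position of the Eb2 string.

The open Eb2 string plus 4 semitones: Eb–E–F–Gb–G.
No B→C boundary is crossed, so the octave stays at 2.

G2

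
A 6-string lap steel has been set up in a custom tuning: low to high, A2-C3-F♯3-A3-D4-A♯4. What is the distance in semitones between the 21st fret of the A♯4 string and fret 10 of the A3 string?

A♯4 at fret 21 → G6 (MIDI 91); A3 at fret 10 → G4 (MIDI 67).
91 − 67 = 24, so the two pitches are 24 semitones apart, with G6 the higher.

24 semitones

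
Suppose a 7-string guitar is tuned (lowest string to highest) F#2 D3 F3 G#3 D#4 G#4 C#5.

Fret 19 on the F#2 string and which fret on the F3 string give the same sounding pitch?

8

Fret 19 on F#2 is MIDI 42 + 19 = 61 (C#4). On the F3 string (open MIDI 53), that pitch is 61 − 53 = fret 8.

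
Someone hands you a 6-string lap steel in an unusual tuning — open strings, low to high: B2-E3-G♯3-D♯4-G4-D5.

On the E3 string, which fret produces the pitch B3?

B3 is 7 semitones above the open E3 (E–F–F#–G–G#–A–A#–B), so it sits at fret 7.

7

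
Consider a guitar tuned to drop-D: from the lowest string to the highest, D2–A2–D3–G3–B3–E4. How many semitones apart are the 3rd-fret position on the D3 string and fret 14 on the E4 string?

D3 at fret 3 → F3 (MIDI 53); E4 at fret 14 → F#5 (MIDI 78).
53 − 78 = -25, so the two pitches are 25 semitones apart, with F#5 the higher.

25 semitones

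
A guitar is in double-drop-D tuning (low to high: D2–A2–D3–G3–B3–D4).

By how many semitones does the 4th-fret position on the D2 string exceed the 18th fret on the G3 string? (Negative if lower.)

-31 semitones

D2 at fret 4 → F♯2 (MIDI 42); G3 at fret 18 → C♯5 (MIDI 73).
42 − 73 = -31, so the two pitches are 31 semitones apart.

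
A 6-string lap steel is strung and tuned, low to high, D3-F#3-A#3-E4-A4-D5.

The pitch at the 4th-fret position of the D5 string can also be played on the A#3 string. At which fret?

20

D5 at fret 4 is D5 + 4 semitones = F#5.
The open A#3 string is 16 semitones below the open D5, so the same pitch on the A#3 string lies at fret 4 + 16 = 20.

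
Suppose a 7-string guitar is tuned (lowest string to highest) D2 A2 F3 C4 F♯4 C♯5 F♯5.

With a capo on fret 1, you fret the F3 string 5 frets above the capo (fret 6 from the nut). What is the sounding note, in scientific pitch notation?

The capo raises the open F3 by 1 semitone to F♯3; fretting 5 more gives F3 + 1 + 5 = F3 + 6 semitones = B3.

B3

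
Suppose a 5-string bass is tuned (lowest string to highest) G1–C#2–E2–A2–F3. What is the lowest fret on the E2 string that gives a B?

From E2, count semitones up the chromatic scale until reaching B: E–F–F#–G–G#–A–A#–B — 7 steps.

7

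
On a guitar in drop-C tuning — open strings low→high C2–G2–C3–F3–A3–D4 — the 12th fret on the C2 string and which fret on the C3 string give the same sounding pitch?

C2 at fret 12 is C2 + 12 semitones = C3.
The open C3 string is 12 semitones above the open C2, so the same pitch on the C3 string lies at fret 12 − 12 = 0.

0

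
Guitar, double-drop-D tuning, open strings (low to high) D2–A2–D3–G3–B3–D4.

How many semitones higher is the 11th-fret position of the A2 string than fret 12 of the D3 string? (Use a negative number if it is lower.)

A2 at fret 11 → G#3 (MIDI 56); D3 at fret 12 → D4 (MIDI 62).
56 − 62 = -6, so the two pitches are 6 semitones apart.

-6 semitones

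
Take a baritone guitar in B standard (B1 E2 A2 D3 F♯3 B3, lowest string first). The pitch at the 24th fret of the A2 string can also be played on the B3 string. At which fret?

10

A2 at fret 24 is A2 + 24 semitones = A4.
The open B3 string is 14 semitones above the open A2, so the same pitch on the B3 string lies at fret 24 − 14 = 10.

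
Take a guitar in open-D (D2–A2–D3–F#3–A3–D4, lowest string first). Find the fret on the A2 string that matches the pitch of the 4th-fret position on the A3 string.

A3 at fret 4 is A3 + 4 semitones = C#4.
The open A2 string is 12 semitones below the open A3, so the same pitch on the A2 string lies at fret 4 + 12 = 16.

16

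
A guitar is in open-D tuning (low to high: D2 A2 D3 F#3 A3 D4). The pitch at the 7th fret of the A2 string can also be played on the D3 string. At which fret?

Fret 7 on A2 is MIDI 45 + 7 = 52 (E3). On the D3 string (open MIDI 50), that pitch is 52 − 50 = fret 2.

2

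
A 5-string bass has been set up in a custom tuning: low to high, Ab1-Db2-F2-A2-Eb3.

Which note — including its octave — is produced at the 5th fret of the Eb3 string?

The open Eb3 string plus 5 semitones: Eb–E–F–Gb–G–Ab.
No B→C boundary is crossed, so the octave stays at 3.

Ab3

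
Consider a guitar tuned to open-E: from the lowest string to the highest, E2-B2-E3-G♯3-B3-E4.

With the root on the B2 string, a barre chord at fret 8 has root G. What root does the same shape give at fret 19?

F♯

Moving from fret 8 to fret 19 shifts the root by 11 semitones.
G up 11 semitones is F♯.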